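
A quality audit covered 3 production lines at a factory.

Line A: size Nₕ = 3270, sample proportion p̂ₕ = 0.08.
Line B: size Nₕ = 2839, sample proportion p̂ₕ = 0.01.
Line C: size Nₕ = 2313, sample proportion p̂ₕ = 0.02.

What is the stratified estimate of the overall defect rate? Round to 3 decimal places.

Wₕ = Nₕ/N with N = 8422: 0.3883, 0.3371, 0.2746.
p̂_st = 0.3883·0.08 + 0.3371·0.01 + 0.2746·0.02 ≈ 0.03993... → 0.040.

0.040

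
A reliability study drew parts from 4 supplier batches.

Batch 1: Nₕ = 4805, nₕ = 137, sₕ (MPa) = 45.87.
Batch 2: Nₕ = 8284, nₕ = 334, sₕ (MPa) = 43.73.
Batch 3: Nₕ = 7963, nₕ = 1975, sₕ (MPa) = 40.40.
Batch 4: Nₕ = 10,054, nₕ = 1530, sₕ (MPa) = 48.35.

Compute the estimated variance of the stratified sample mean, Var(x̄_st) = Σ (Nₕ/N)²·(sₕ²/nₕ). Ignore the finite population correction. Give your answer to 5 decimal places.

N = 31106; Wₕ = Nₕ/N.
batch 1: (4805/31106)²·45.87²/137 = 0.36646741
batch 2: (8284/31106)²·43.73²/334 = 0.40607320
batch 3: (7963/31106)²·40.40²/1975 = 0.05415776
batch 4: (10054/31106)²·48.35²/1530 = 0.15962134
Sum = 0.98631972 → 0.98632.

0.98632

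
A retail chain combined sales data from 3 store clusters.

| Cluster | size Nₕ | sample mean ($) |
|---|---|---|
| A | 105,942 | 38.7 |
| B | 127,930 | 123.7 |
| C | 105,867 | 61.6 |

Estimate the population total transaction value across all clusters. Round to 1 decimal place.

26446303.6

Estimate total by summing Nₕ·x̄ₕ over strata.
105942·38.7 + 127930·123.7 + 105867·61.6 = 4099955.4 + 15824941 + 6521407.2 = 26446303.6.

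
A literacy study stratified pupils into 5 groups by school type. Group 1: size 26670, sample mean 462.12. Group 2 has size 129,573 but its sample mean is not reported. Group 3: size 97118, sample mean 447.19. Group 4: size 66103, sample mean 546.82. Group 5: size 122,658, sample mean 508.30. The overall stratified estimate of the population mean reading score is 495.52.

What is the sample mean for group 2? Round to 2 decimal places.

500.35

N = 26670 + 129573 + 97118 + 66103 + 122658 = 442122.
Overall total = μ·N = 495.52·442122 = 219080293.44.
Subtract the known strata: 26670·462.12 + 97118·447.19 + 66103·546.82 + 122658·508.30 = 154248442.68.
Remaining total for group 2: 219080293.44 − 154248442.68 = 64831850.76.
Divide by its size: 64831850.76 / 129573 = 500.3500... → 500.35.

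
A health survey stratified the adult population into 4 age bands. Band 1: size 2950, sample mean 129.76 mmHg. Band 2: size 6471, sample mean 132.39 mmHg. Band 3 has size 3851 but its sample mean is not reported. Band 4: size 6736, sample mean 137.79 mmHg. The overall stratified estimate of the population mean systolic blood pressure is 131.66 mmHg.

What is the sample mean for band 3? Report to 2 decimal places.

N = 2950 + 6471 + 3851 + 6736 = 20008.
Overall total = μ·N = 131.66·20008 = 2634253.28.
Subtract the known strata: 2950·129.76 + 6471·132.39 + 6736·137.79 = 2167641.13.
Remaining total for band 3: 2634253.28 − 2167641.13 = 466612.15.
Divide by its size: 466612.15 / 3851 = 121.1665... → 121.17.

121.17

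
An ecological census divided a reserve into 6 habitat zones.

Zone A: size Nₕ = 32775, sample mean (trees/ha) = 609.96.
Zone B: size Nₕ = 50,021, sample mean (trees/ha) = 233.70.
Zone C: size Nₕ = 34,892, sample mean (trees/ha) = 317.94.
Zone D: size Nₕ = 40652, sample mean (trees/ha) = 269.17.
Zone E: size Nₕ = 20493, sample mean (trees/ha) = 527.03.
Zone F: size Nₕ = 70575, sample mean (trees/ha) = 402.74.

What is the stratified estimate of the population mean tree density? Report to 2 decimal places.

372.65

N = 249408; weights Wₕ = Nₕ/N = (0.1314, 0.2006, 0.1399, 0.1630, 0.0822, 0.2830).
x̄_st = Σ Wₕ·x̄ₕ = 0.1314·609.96 + 0.2006·233.70 + 0.1399·317.94 + 0.1630·269.17 + 0.0822·527.03 + 0.2830·402.74 ≈ 372.6465...
→ 372.65.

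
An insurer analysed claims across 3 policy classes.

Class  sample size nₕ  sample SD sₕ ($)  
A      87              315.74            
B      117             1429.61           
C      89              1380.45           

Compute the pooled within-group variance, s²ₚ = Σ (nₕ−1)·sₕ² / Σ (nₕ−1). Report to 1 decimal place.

1425341.5

A: (87−1)·315.74² = 86·99691.7476 = 8573490.2936
B: (117−1)·1429.61² = 116·2043784.7521 = 237079031.2436
C: (89−1)·1380.45² = 88·1905642.2025 = 167696513.82
Numerator = 413349035.3572; denominator = Σ(nₕ−1) = 290.
s²ₚ = 413349035.3572/290 = 1425341.501... → 1425341.5.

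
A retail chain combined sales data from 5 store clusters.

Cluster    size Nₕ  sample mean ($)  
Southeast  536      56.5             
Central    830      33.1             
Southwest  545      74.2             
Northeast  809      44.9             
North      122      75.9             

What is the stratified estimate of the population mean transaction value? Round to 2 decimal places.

N = 2842; weights Wₕ = Nₕ/N = (0.1886, 0.2920, 0.1918, 0.2847, 0.0429).
x̄_st = Σ Wₕ·x̄ₕ = 0.1886·56.5 + 0.2920·33.1 + 0.1918·74.2 + 0.2847·44.9 + 0.0429·75.9 ≈ 50.5911...
→ 50.59.

50.59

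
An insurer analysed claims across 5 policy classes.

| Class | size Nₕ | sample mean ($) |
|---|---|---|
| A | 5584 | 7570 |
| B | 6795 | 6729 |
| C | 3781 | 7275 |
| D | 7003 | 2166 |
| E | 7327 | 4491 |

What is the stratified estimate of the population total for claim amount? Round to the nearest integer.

163575265

A: 5584·7570 = 42270880
B: 6795·6729 = 45723555
C: 3781·7275 = 27506775
D: 7003·2166 = 15168498
E: 7327·4491 = 32905557
τ̂ = Σ Nₕx̄ₕ = 163575265.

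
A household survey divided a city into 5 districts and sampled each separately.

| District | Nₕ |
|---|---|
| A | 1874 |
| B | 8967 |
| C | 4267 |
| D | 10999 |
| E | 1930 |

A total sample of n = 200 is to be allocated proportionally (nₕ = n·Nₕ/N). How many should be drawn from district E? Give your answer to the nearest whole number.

N = 1874 + 8967 + 4267 + 10999 + 1930 = 28037.
n_E = 200·1930/28037 = 13.768... → 14.

14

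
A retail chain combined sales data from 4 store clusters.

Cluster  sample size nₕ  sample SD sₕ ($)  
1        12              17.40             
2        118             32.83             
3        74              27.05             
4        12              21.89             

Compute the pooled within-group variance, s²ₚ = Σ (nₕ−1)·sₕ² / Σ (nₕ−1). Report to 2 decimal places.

Degrees of freedom: 11 + 117 + 73 + 11 = 212.
Σ(nₕ−1)sₕ² = 11·302.76 + 117·1077.8089 + 73·731.7025 + 11·479.1721 = 188119.1769.
s²ₚ = 188119.1769 / 212 = 887.3546... → 887.35.

887.35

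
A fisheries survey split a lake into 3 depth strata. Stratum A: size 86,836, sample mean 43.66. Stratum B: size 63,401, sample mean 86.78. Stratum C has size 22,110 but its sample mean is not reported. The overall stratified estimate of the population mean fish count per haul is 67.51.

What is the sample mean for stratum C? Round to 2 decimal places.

105.92

N = 86836 + 63401 + 22110 = 172347.
Overall total = μ·N = 67.51·172347 = 11635145.97.
Subtract the known strata: 86836·43.66 + 63401·86.78 = 9293198.54.
Remaining total for stratum C: 11635145.97 − 9293198.54 = 2341947.43.
Divide by its size: 2341947.43 / 22110 = 105.9225... → 105.92.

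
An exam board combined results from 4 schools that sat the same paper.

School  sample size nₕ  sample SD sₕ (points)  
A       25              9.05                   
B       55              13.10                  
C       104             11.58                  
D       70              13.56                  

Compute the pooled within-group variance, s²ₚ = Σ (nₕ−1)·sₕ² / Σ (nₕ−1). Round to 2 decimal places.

A: (25−1)·9.05² = 24·81.9025 = 1965.66
B: (55−1)·13.10² = 54·171.61 = 9266.94
C: (104−1)·11.58² = 103·134.0964 = 13811.9292
D: (70−1)·13.56² = 69·183.8736 = 12687.2784
Numerator = 37731.8076; denominator = Σ(nₕ−1) = 250.
s²ₚ = 37731.8076/250 = 150.9272... → 150.93.

150.93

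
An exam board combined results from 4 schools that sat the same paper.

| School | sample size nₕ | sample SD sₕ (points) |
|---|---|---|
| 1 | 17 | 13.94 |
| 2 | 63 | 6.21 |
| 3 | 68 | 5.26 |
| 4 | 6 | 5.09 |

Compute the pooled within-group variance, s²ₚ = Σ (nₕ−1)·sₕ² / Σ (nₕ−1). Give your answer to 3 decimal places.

49.889

Degrees of freedom: 16 + 62 + 67 + 5 = 150.
Σ(nₕ−1)sₕ² = 16·194.3236 + 62·38.5641 + 67·27.6676 + 5·25.9081 = 7483.4215.
s²ₚ = 7483.4215 / 150 = 49.88948... → 49.889.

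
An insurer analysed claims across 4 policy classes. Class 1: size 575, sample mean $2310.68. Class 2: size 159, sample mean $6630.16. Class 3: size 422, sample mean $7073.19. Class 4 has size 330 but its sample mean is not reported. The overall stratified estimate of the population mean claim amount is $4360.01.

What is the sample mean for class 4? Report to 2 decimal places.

3367.43

N = 575 + 159 + 422 + 330 = 1486.
Overall total = μ·N = 4360.01·1486 = 6478974.86.
Subtract the known strata: 575·2310.68 + 159·6630.16 + 422·7073.19 = 5367722.62.
Remaining total for class 4: 6478974.86 − 5367722.62 = 1111252.24.
Divide by its size: 1111252.24 / 330 = 3367.4310... → 3367.43.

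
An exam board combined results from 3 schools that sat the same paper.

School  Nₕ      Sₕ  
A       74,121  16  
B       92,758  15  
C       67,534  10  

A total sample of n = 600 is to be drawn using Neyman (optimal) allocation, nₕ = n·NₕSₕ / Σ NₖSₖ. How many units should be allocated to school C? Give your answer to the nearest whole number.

125

A: NₕSₕ = 74121·16 = 1185936
B: NₕSₕ = 92758·15 = 1391370
C: NₕSₕ = 67534·10 = 675340
Σ NₕSₕ = 3252646.
n_C = 600·675340/3252646 = 124.577... → 125.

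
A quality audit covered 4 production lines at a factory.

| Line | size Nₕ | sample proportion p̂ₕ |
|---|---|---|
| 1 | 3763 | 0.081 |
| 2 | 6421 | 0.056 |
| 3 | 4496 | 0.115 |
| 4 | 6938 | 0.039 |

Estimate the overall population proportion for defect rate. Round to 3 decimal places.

0.067

Wₕ = Nₕ/N with N = 21618: 0.1741, 0.2970, 0.2080, 0.3209.
p̂_st = 0.1741·0.081 + 0.2970·0.056 + 0.2080·0.115 + 0.3209·0.039 ≈ 0.06717... → 0.067.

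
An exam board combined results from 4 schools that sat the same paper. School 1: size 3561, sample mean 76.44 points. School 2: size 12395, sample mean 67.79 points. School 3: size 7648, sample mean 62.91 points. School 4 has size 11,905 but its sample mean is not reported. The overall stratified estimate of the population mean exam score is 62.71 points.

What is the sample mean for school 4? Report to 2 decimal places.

53.19

N = 3561 + 12395 + 7648 + 11905 = 35509.
Overall total = μ·N = 62.71·35509 = 2226769.39.
Subtract the known strata: 3561·76.44 + 12395·67.79 + 7648·62.91 = 1593595.57.
Remaining total for school 4: 2226769.39 − 1593595.57 = 633173.82.
Divide by its size: 633173.82 / 11905 = 53.1855... → 53.19.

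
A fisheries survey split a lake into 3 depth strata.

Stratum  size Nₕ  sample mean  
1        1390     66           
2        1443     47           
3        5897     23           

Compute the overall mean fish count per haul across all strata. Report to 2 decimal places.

33.81

x̄_st = (Σ Nₕx̄ₕ) / (Σ Nₕ) = (1390·66 + 1443·47 + 5897·23) / 8730
= 295192 / 8730 = 33.8135... → 33.81.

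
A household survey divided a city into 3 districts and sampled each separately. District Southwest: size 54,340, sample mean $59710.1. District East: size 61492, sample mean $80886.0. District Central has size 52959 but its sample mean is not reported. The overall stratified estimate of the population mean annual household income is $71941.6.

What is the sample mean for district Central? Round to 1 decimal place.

74106.5

Σ Nₕx̄ₕ = N·μ, so 52959·x̄_Central = 168791·71941.6 − (54340·59710.1 + 61492·80886.0).
= 12143094605.6 − 8218488746 = 3924605859.6.
x̄_Central = 3924605859.6 / 52959 = 74106.495... → 74106.5.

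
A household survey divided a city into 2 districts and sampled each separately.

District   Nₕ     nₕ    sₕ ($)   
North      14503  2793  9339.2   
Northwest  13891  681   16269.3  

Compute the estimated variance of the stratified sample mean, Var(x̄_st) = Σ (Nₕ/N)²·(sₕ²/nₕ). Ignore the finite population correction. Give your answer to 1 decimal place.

N = 28394. Term for each stratum: Wₕ²sₕ²/nₕ.
Var(x̄_st) = 8147.2483 + 93026.0305 = 101173.2788 → 101173.3.

101173.3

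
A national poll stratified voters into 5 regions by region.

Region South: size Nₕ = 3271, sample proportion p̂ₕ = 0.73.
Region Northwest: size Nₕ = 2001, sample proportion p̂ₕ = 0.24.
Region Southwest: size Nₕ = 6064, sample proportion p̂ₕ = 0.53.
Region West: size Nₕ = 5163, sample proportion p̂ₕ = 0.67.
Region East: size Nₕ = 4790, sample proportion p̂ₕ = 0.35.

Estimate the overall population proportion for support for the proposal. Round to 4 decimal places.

N = 3271 + 2001 + 6064 + 5163 + 4790 = 21289.
Overall proportion = Σ (Nₕ/N)·p̂ₕ.
Σ Nₕp̂ₕ = 2387.83 + 480.24 + 3213.92 + 3459.21 + 1676.5 = 11217.7.
11217.7 / 21289 = 0.526925... → 0.5269.

0.5269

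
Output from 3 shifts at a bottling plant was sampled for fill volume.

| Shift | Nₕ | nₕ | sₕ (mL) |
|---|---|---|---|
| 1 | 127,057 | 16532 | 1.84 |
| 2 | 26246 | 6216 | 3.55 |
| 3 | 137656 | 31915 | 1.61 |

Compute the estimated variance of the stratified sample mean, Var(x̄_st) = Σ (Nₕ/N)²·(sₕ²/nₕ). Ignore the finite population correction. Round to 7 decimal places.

0.0000737

N = 290959. Term for each stratum: Wₕ²sₕ²/nₕ.
Var(x̄_st) = 0.0000390521 + 0.0000164971 + 0.0000181796 = 0.0000737287 → 0.0000737.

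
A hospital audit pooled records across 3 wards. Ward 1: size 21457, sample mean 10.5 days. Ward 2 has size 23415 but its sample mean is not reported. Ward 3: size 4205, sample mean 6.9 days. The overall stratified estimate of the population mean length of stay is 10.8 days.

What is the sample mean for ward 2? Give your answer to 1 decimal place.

N = 21457 + 23415 + 4205 = 49077.
Overall total = μ·N = 10.8·49077 = 530031.6.
Subtract the known strata: 21457·10.5 + 4205·6.9 = 254313.
Remaining total for ward 2: 530031.6 − 254313 = 275718.6.
Divide by its size: 275718.6 / 23415 = 11.775... → 11.8.

11.8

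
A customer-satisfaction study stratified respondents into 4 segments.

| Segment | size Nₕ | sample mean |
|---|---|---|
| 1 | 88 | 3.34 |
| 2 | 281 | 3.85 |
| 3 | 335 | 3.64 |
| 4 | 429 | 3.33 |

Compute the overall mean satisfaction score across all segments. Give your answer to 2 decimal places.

3.55

x̄_st = (Σ Nₕx̄ₕ) / (Σ Nₕ) = (88·3.34 + 281·3.85 + 335·3.64 + 429·3.33) / 1133
= 4023.74 / 1133 = 3.5514... → 3.55.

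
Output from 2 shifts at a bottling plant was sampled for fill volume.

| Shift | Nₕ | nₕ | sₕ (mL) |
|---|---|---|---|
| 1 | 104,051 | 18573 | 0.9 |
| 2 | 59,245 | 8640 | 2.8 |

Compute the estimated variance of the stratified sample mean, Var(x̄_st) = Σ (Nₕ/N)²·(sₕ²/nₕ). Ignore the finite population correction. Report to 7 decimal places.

N = 163296; Wₕ = Nₕ/N.
shift 1: (104051/163296)²·0.9²/18573 = 0.0000177070
shift 2: (59245/163296)²·2.8²/8640 = 0.0001194413
Sum = 0.0001371483 → 0.0001371.

0.0001371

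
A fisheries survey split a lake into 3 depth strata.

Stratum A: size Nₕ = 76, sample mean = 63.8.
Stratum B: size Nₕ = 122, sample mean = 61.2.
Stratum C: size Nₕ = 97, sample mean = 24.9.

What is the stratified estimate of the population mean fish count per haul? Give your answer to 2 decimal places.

49.93

N = 76 + 122 + 97 = 295.
The stratified mean weights each stratum mean by its population share Nₕ/N.
Σ Nₕx̄ₕ = 76·63.8 + 122·61.2 + 97·24.9 = 4848.8 + 7466.4 + 2415.3 = 14730.5.
Divide by N: 14730.5 / 295 = 49.9339... → 49.93.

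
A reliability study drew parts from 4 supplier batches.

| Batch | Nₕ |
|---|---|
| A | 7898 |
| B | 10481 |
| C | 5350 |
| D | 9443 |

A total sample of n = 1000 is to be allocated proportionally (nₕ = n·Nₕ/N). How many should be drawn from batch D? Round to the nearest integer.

285

Share of batch D = 9443/33172 = 0.28467.
Allocate 1000 × 0.28467 = 284.668... → 285.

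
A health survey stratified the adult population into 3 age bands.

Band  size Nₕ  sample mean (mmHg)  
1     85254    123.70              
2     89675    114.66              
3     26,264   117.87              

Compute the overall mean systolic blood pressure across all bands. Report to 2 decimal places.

118.91

N = 85254 + 89675 + 26264 = 201193.
Weight each subgroup mean by Nₕ/N and sum.
Σ Nₕx̄ₕ = 85254·123.70 + 89675·114.66 + 26264·117.87 = 10545919.8 + 10282135.5 + 3095737.68 = 23923792.98.
Divide by N: 23923792.98 / 201193 = 118.9097... → 118.91.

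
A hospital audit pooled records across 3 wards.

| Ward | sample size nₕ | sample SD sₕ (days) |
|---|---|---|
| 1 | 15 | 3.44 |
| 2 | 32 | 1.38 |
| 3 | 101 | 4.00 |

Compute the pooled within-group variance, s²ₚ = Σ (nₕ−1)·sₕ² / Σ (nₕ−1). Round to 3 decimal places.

12.584

1: (15−1)·3.44² = 14·11.8336 = 165.6704
2: (32−1)·1.38² = 31·1.9044 = 59.0364
3: (101−1)·4.00² = 100·16 = 1600
Numerator = 1824.7068; denominator = Σ(nₕ−1) = 145.
s²ₚ = 1824.7068/145 = 12.58418... → 12.584.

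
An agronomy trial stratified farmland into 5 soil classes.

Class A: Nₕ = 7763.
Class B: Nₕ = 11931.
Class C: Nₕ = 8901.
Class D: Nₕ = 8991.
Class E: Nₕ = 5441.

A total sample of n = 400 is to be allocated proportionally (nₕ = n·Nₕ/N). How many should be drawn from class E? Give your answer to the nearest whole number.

N = 7763 + 11931 + 8901 + 8991 + 5441 = 43027.
n_E = 400·5441/43027 = 50.582... → 51.

51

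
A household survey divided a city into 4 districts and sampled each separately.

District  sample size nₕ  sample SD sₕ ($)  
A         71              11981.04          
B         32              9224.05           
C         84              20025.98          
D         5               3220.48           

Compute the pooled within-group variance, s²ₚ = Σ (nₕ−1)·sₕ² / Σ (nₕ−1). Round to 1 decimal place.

A: (71−1)·11981.04² = 70·143545319.4816 = 10048172363.712
B: (32−1)·9224.05² = 31·85083098.4025 = 2637576050.4775
C: (84−1)·20025.98² = 83·401039874.9604 = 33286309621.7132
D: (5−1)·3220.48² = 4·10371491.4304 = 41485965.7216
Numerator = 46013544001.6243; denominator = Σ(nₕ−1) = 188.
s²ₚ = 46013544001.6243/188 = 244752893.626... → 244752893.6.

244752893.6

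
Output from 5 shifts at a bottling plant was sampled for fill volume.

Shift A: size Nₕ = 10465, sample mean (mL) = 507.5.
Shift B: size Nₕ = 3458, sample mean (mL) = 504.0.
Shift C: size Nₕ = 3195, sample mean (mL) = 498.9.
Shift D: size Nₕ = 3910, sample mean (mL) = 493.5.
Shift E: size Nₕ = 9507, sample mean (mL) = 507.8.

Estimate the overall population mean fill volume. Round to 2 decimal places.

504.50

N = 30535; weights Wₕ = Nₕ/N = (0.3427, 0.1132, 0.1046, 0.1280, 0.3113).
x̄_st = Σ Wₕ·x̄ₕ = 0.3427·507.5 + 0.1132·504.0 + 0.1046·498.9 + 0.1280·493.5 + 0.3113·507.8 ≈ 504.5045...
→ 504.50.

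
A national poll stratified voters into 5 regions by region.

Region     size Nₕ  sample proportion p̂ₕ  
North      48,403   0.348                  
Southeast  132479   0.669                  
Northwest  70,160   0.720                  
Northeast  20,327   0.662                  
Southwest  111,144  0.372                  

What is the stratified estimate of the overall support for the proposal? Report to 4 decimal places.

0.5511

Wₕ = Nₕ/N with N = 382513: 0.1265, 0.3463, 0.1834, 0.0531, 0.2906.
p̂_st = 0.1265·0.348 + 0.3463·0.669 + 0.1834·0.720 + 0.0531·0.662 + 0.2906·0.372 ≈ 0.551066... → 0.5511.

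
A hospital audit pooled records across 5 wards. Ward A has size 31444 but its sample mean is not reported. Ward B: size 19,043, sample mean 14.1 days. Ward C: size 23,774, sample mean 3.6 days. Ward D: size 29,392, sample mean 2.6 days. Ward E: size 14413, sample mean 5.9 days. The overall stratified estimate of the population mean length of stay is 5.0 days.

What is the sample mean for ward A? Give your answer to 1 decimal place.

2.4

Σ Nₕx̄ₕ = N·μ, so 31444·x̄_A = 118066·5.0 − (19043·14.1 + 23774·3.6 + 29392·2.6 + 14413·5.9).
= 590330 − 515548.6 = 74781.4.
x̄_A = 74781.4 / 31444 = 2.378... → 2.4.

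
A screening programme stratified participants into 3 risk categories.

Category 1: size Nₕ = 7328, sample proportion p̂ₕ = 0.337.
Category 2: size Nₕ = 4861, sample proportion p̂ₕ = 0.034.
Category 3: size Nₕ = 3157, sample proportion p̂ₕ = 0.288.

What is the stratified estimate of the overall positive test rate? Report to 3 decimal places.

Wₕ = Nₕ/N with N = 15346: 0.4775, 0.3168, 0.2057.
p̂_st = 0.4775·0.337 + 0.3168·0.034 + 0.2057·0.288 ≈ 0.23094... → 0.231.

0.231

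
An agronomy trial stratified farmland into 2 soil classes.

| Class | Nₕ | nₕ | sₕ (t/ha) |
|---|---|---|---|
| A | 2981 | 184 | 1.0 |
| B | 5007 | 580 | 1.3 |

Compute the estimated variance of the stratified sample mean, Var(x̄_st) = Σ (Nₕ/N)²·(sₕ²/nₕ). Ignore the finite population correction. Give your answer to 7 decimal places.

N = 7988. Term for each stratum: Wₕ²sₕ²/nₕ.
Var(x̄_st) = 0.0007568852 + 0.0011448215 = 0.0019017067 → 0.0019017.

0.0019017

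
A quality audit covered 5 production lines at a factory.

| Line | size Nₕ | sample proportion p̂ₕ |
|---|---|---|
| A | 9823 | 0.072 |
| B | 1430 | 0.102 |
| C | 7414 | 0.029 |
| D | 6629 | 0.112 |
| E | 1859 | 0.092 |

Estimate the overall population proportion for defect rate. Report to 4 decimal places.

0.0730

N = 9823 + 1430 + 7414 + 6629 + 1859 = 27155.
Overall proportion = Σ (Nₕ/N)·p̂ₕ.
Σ Nₕp̂ₕ = 707.256 + 145.86 + 215.006 + 742.448 + 171.028 = 1981.598.
1981.598 / 27155 = 0.072974... → 0.0730.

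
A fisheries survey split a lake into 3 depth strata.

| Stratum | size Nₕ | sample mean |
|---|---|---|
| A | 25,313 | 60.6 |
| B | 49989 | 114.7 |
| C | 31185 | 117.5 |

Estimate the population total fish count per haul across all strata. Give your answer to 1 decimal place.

10931943.6

A: 25313·60.6 = 1533967.8
B: 49989·114.7 = 5733738.3
C: 31185·117.5 = 3664237.5
τ̂ = Σ Nₕx̄ₕ = 10931943.6.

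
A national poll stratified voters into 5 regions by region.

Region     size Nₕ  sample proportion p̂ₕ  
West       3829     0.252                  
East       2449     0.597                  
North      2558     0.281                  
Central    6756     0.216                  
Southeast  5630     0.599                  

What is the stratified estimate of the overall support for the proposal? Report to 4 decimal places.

N = 3829 + 2449 + 2558 + 6756 + 5630 = 21222.
Overall proportion = Σ (Nₕ/N)·p̂ₕ.
Σ Nₕp̂ₕ = 964.908 + 1462.053 + 718.798 + 1459.296 + 3372.37 = 7977.425.
7977.425 / 21222 = 0.375904... → 0.3759.

0.3759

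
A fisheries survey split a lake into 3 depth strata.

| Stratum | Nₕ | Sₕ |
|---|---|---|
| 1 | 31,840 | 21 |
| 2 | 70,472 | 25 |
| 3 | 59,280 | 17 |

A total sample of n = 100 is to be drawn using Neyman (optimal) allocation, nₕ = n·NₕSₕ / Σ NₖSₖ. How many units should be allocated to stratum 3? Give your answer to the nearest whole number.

Σ NₕSₕ = 31840·21 + 70472·25 + 59280·17 = 3438200.
Share for 3: 1007760/3438200 = 0.29311.
n_3 = 100 × 0.29311 = 29.311... → 29.

29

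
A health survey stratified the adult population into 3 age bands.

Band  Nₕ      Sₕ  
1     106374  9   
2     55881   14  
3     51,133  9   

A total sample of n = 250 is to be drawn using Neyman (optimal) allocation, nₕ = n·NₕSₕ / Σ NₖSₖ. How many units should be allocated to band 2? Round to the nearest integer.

89

1: NₕSₕ = 106374·9 = 957366
2: NₕSₕ = 55881·14 = 782334
3: NₕSₕ = 51133·9 = 460197
Σ NₕSₕ = 2199897.
n_2 = 250·782334/2199897 = 88.906... → 89.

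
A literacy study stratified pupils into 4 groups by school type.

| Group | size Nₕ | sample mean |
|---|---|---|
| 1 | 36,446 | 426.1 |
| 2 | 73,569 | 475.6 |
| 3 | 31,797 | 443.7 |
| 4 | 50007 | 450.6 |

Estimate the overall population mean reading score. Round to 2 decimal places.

454.39

N = 191819; weights Wₕ = Nₕ/N = (0.1900, 0.3835, 0.1658, 0.2607).
x̄_st = Σ Wₕ·x̄ₕ = 0.1900·426.1 + 0.3835·475.6 + 0.1658·443.7 + 0.2607·450.6 ≈ 454.3895...
→ 454.39.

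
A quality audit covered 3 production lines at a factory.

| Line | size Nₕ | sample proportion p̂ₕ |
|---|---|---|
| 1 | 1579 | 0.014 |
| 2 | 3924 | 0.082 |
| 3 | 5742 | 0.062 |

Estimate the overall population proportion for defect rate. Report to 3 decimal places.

Wₕ = Nₕ/N with N = 11245: 0.1404, 0.3490, 0.5106.
p̂_st = 0.1404·0.014 + 0.3490·0.082 + 0.5106·0.062 ≈ 0.06224... → 0.062.

0.062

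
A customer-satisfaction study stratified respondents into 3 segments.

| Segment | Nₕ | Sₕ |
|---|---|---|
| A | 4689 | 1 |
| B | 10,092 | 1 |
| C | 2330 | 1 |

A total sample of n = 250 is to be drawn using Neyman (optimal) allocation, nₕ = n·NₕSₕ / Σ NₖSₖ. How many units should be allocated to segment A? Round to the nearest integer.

A: NₕSₕ = 4689·1 = 4689
B: NₕSₕ = 10092·1 = 10092
C: NₕSₕ = 2330·1 = 2330
Σ NₕSₕ = 17111.
n_A = 250·4689/17111 = 68.509... → 69.

69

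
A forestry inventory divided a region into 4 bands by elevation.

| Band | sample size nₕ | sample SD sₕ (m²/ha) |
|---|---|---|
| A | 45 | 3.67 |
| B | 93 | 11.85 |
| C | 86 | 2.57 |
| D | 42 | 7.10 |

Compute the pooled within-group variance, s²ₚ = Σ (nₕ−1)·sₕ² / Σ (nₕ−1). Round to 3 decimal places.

61.602

Degrees of freedom: 44 + 92 + 85 + 41 = 262.
Σ(nₕ−1)sₕ² = 44·13.4689 + 92·140.4225 + 85·6.6049 + 41·50.41 = 16139.7281.
s²ₚ = 16139.7281 / 262 = 61.60202... → 61.602.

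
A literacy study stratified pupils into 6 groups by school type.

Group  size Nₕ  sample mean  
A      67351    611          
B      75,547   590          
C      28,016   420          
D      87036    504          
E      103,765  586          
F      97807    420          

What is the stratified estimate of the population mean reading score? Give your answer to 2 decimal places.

529.34

N = 459522; weights Wₕ = Nₕ/N = (0.1466, 0.1644, 0.0610, 0.1894, 0.2258, 0.2128).
x̄_st = Σ Wₕ·x̄ₕ = 0.1466·611 + 0.1644·590 + 0.0610·420 + 0.1894·504 + 0.2258·586 + 0.2128·420 ≈ 529.3376...
→ 529.34.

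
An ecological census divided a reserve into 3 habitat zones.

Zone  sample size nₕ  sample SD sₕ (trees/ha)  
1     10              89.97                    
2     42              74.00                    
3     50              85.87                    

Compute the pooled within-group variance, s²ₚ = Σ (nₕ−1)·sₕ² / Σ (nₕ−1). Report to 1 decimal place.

6653.3

1: (10−1)·89.97² = 9·8094.6009 = 72851.4081
2: (42−1)·74.00² = 41·5476 = 224516
3: (50−1)·85.87² = 49·7373.6569 = 361309.1881
Numerator = 658676.5962; denominator = Σ(nₕ−1) = 99.
s²ₚ = 658676.5962/99 = 6653.299... → 6653.3.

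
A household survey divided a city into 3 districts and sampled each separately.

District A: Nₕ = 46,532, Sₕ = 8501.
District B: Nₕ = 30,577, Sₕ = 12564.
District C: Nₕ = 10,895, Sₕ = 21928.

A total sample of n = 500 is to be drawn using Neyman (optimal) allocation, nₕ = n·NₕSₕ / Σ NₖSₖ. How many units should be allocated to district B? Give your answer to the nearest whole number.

Σ NₕSₕ = 46532·8501 + 30577·12564 + 10895·21928 = 1018643520.
Share for B: 384169428/1018643520 = 0.37714.
n_B = 500 × 0.37714 = 188.569... → 189.

189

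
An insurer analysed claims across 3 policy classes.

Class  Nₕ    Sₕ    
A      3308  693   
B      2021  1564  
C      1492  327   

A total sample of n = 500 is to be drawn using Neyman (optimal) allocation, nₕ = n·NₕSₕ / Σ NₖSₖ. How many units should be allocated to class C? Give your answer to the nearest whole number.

A: NₕSₕ = 3308·693 = 2292444
B: NₕSₕ = 2021·1564 = 3160844
C: NₕSₕ = 1492·327 = 487884
Σ NₕSₕ = 5941172.
n_C = 500·487884/5941172 = 41.060... → 41.

41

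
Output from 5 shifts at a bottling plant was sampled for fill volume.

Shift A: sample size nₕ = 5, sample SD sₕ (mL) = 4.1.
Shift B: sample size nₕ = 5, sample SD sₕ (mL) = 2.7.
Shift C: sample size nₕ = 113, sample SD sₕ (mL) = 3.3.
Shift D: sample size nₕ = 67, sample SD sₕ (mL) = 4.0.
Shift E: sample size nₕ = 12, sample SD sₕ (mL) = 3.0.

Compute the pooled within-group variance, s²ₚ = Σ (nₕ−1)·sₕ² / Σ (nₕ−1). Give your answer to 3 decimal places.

12.544

Degrees of freedom: 4 + 4 + 112 + 66 + 11 = 197.
Σ(nₕ−1)sₕ² = 4·16.81 + 4·7.29 + 112·10.89 + 66·16 + 11·9 = 2471.08.
s²ₚ = 2471.08 / 197 = 12.54355... → 12.544.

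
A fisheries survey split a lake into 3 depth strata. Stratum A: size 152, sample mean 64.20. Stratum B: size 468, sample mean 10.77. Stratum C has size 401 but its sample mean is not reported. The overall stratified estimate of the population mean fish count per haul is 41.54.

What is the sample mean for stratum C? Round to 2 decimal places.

N = 152 + 468 + 401 = 1021.
Overall total = μ·N = 41.54·1021 = 42412.34.
Subtract the known strata: 152·64.20 + 468·10.77 = 14798.76.
Remaining total for stratum C: 42412.34 − 14798.76 = 27613.58.
Divide by its size: 27613.58 / 401 = 68.8618... → 68.86.

68.86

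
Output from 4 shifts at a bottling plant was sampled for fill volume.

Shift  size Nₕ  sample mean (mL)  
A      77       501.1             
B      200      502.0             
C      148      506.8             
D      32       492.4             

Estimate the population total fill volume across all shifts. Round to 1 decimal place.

229747.9

A: 77·501.1 = 38584.7
B: 200·502.0 = 100400
C: 148·506.8 = 75006.4
D: 32·492.4 = 15756.8
τ̂ = Σ Nₕx̄ₕ = 229747.9.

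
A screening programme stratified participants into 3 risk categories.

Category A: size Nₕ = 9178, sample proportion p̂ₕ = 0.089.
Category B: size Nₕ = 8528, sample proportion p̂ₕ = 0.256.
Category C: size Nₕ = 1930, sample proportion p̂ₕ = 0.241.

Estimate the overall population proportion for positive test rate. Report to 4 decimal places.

0.1765

Wₕ = Nₕ/N with N = 19636: 0.4674, 0.4343, 0.0983.
p̂_st = 0.4674·0.089 + 0.4343·0.256 + 0.0983·0.241 ≈ 0.176469... → 0.1765.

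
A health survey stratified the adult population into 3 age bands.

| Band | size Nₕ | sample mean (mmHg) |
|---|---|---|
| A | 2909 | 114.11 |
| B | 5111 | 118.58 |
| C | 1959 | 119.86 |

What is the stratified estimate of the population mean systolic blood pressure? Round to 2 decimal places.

x̄_st = (Σ Nₕx̄ₕ) / (Σ Nₕ) = (2909·114.11 + 5111·118.58 + 1959·119.86) / 9979
= 1172814.11 / 9979 = 117.5282... → 117.53.

117.53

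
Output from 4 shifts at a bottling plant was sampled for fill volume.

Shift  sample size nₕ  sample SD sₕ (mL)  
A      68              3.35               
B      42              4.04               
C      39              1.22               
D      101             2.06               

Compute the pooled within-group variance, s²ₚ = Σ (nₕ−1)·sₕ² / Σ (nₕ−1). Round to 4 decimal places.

7.7318

Degrees of freedom: 67 + 41 + 38 + 100 = 246.
Σ(nₕ−1)sₕ² = 67·11.2225 + 41·16.3216 + 38·1.4884 + 100·4.2436 = 1902.0123.
s²ₚ = 1902.0123 / 246 = 7.731757... → 7.7318.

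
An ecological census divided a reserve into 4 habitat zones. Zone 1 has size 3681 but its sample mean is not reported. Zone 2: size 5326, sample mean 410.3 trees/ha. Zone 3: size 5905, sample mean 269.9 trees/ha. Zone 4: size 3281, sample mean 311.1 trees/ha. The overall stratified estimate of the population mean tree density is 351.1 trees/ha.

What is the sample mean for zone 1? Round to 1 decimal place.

N = 3681 + 5326 + 5905 + 3281 = 18193.
Overall total = μ·N = 351.1·18193 = 6387562.3.
Subtract the known strata: 5326·410.3 + 5905·269.9 + 3281·311.1 = 4799736.4.
Remaining total for zone 1: 6387562.3 − 4799736.4 = 1587825.9.
Divide by its size: 1587825.9 / 3681 = 431.357... → 431.4.

431.4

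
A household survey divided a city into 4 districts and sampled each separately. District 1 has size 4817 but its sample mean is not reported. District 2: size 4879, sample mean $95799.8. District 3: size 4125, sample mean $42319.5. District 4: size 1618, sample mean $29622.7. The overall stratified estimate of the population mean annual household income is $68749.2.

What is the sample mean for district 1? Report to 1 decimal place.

77125.6

N = 4817 + 4879 + 4125 + 1618 = 15439.
Overall total = μ·N = 68749.2·15439 = 1061418898.8.
Subtract the known strata: 4879·95799.8 + 4125·42319.5 + 1618·29622.7 = 689904690.3.
Remaining total for district 1: 1061418898.8 − 689904690.3 = 371514208.5.
Divide by its size: 371514208.5 / 4817 = 77125.640... → 77125.6.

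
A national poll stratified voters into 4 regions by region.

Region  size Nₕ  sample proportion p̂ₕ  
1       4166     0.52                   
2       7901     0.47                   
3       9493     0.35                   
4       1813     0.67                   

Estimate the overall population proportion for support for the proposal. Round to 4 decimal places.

0.4457

N = 4166 + 7901 + 9493 + 1813 = 23373.
Overall proportion = Σ (Nₕ/N)·p̂ₕ.
Σ Nₕp̂ₕ = 2166.32 + 3713.47 + 3322.55 + 1214.71 = 10417.05.
10417.05 / 23373 = 0.445687... → 0.4457.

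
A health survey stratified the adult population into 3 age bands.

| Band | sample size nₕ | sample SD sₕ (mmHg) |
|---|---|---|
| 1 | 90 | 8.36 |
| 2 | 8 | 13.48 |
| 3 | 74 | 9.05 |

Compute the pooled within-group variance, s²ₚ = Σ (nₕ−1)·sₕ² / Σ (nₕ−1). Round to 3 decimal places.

Degrees of freedom: 89 + 7 + 73 = 169.
Σ(nₕ−1)sₕ² = 89·69.8896 + 7·181.7104 + 73·81.9025 = 13471.0297.
s²ₚ = 13471.0297 / 169 = 79.71023... → 79.710.

79.710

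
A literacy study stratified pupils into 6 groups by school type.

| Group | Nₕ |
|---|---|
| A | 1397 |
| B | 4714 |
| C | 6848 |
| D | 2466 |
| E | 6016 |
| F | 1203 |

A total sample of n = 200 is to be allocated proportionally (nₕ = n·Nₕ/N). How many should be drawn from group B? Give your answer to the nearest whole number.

42

N = 1397 + 4714 + 6848 + 2466 + 6016 + 1203 = 22644.
n_B = 200·4714/22644 = 41.636... → 42.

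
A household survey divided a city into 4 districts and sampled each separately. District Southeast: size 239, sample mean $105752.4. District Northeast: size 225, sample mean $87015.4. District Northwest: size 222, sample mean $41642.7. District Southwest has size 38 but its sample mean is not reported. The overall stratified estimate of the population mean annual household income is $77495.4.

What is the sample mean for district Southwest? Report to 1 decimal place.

Σ Nₕx̄ₕ = N·μ, so 38·x̄_Southwest = 724·77495.4 − (239·105752.4 + 225·87015.4 + 222·41642.7).
= 56106669.6 − 54097968 = 2008701.6.
x̄_Southwest = 2008701.6 / 38 = 52860.568... → 52860.6.

52860.6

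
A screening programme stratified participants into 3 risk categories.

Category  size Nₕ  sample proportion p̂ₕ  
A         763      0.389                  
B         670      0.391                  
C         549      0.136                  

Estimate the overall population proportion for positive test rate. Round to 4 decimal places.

Wₕ = Nₕ/N with N = 1982: 0.3850, 0.3380, 0.2770.
p̂_st = 0.3850·0.389 + 0.3380·0.391 + 0.2770·0.136 ≈ 0.319597... → 0.3196.

0.3196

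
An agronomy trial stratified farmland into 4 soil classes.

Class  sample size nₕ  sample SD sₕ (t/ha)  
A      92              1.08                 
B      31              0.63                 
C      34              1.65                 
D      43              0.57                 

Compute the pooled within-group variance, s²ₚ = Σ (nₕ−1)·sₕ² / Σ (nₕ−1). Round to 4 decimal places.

A: (92−1)·1.08² = 91·1.1664 = 106.1424
B: (31−1)·0.63² = 30·0.3969 = 11.907
C: (34−1)·1.65² = 33·2.7225 = 89.8425
D: (43−1)·0.57² = 42·0.3249 = 13.6458
Numerator = 221.5377; denominator = Σ(nₕ−1) = 196.
s²ₚ = 221.5377/196 = 1.130294... → 1.1303.

1.1303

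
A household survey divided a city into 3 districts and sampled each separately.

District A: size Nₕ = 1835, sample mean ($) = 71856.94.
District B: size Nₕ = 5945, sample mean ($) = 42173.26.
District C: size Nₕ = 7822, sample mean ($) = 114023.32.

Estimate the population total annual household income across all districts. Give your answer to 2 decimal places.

Population total = Σ Nₕ·x̄ₕ (each stratum's size times its mean).
1835·71856.94 + 5945·42173.26 + 7822·114023.32 = 131857484.9 + 250720030.7 + 891890409.04 = 1274467924.64.

1274467924.64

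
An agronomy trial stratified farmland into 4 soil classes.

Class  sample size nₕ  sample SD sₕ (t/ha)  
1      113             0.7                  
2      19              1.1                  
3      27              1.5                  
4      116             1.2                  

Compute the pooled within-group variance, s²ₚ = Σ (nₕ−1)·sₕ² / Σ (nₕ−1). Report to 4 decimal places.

1.1098

1: (113−1)·0.7² = 112·0.49 = 54.88
2: (19−1)·1.1² = 18·1.21 = 21.78
3: (27−1)·1.5² = 26·2.25 = 58.5
4: (116−1)·1.2² = 115·1.44 = 165.6
Numerator = 300.76; denominator = Σ(nₕ−1) = 271.
s²ₚ = 300.76/271 = 1.109815... → 1.1098.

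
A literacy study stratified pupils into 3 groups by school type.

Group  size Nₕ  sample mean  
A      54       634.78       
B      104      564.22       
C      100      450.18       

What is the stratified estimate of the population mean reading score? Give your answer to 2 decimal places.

N = 258; weights Wₕ = Nₕ/N = (0.2093, 0.4031, 0.3876).
x̄_st = Σ Wₕ·x̄ₕ = 0.2093·634.78 + 0.4031·564.22 + 0.3876·450.18 ≈ 534.7868...
→ 534.79.

534.79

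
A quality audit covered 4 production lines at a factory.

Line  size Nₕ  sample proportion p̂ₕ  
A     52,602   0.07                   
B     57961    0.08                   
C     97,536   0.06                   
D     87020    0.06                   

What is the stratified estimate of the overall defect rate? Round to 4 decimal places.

0.0657

Wₕ = Nₕ/N with N = 295119: 0.1782, 0.1964, 0.3305, 0.2949.
p̂_st = 0.1782·0.07 + 0.1964·0.08 + 0.3305·0.06 + 0.2949·0.06 ≈ 0.065710... → 0.0657.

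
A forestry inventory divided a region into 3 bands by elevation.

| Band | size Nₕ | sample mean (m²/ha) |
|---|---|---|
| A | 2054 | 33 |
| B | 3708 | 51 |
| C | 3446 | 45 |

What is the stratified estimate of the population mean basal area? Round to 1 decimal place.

N = 9208; weights Wₕ = Nₕ/N = (0.2231, 0.4027, 0.3742).
x̄_st = Σ Wₕ·x̄ₕ = 0.2231·33 + 0.4027·51 + 0.3742·45 ≈ 44.739...
→ 44.7.

44.7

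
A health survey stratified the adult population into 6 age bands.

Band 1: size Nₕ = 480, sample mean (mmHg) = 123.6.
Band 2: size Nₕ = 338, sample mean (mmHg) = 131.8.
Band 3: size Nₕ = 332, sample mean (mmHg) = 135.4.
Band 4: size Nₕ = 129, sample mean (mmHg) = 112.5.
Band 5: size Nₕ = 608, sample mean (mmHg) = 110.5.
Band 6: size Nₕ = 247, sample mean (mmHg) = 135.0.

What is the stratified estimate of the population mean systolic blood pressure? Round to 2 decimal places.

123.65

x̄_st = (Σ Nₕx̄ₕ) / (Σ Nₕ) = (480·123.6 + 338·131.8 + 332·135.4 + 129·112.5 + 608·110.5 + 247·135.0) / 2134
= 263870.7 / 2134 = 123.6507... → 123.65.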